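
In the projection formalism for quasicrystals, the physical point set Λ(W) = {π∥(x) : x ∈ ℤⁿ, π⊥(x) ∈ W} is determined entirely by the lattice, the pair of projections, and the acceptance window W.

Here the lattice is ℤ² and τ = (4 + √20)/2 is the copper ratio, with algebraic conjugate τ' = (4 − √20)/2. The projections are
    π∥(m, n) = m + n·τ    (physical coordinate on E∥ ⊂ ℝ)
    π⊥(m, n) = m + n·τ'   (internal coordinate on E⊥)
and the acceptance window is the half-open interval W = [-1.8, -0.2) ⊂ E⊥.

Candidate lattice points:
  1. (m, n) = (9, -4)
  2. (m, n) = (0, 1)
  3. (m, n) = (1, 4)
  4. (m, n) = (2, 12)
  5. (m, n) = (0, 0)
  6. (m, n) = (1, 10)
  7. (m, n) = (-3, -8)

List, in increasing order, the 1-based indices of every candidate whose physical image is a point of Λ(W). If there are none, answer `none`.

Compute τ' = (4−√20)/2 = -0.236068, so π⊥(m,n) = m -0.236068·n.
candidate 1: (m,n)=(9,-4) → π∥ = 9-4·τ ≈ -7.944272, π⊥ = 9-4·τ' ≈ 9.944272 ∉ [-1.8, -0.2) ⇒ out
candidate 2: (m,n)=(0,1) → π∥ = 0+1·τ ≈ 4.236068, π⊥ = 0+1·τ' ≈ -0.236068 ∈ [-1.8, -0.2) ⇒ IN Λ
candidate 3: (m,n)=(1,4) → π∥ = 1+4·τ ≈ 17.944272, π⊥ = 1+4·τ' ≈ 0.055728 ∉ [-1.8, -0.2) ⇒ out
candidate 4: (m,n)=(2,12) → π∥ = 2+12·τ ≈ 52.832816, π⊥ = 2+12·τ' ≈ -0.832816 ∈ [-1.8, -0.2) ⇒ IN Λ
candidate 5: (m,n)=(0,0) → π∥ = 0+0·τ ≈ 0.000000, π⊥ = 0+0·τ' ≈ 0.000000 ∉ [-1.8, -0.2) ⇒ out
candidate 6: (m,n)=(1,10) → π∥ = 1+10·τ ≈ 43.360680, π⊥ = 1+10·τ' ≈ -1.360680 ∈ [-1.8, -0.2) ⇒ IN Λ
candidate 7: (m,n)=(-3,-8) → π∥ = -3-8·τ ≈ -36.888544, π⊥ = -3-8·τ' ≈ -1.111456 ∈ [-1.8, -0.2) ⇒ IN Λ

2, 4, 6, 7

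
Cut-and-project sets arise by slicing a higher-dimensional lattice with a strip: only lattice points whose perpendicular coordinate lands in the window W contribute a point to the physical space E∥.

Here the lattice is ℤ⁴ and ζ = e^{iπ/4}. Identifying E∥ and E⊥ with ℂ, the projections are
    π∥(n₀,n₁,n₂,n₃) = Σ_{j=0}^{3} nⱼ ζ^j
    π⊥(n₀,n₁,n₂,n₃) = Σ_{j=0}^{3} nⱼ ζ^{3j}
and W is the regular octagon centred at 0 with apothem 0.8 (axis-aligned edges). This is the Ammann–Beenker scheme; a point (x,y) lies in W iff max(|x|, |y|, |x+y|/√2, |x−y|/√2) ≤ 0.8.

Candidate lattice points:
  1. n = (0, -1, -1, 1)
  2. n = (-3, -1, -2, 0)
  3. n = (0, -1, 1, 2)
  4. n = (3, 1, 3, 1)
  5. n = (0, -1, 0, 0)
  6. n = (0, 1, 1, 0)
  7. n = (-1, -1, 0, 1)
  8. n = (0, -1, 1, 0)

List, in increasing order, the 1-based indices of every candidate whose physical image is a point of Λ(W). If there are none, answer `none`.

Internal map: ζ^{3j} for j=0..3 gives (1,0), (−√2/2,√2/2), (0,−1), (√2/2,√2/2).
#1 (0, -1, -1, 1): internal (1.414214, 1.000000); octagon support 1.707107 vs apothem 0.8 → ∉ W
#2 (-3, -1, -2, 0): internal (-2.292893, 1.292893); octagon support 2.535534 vs apothem 0.8 → ∉ W
#3 (0, -1, 1, 2): internal (2.121320, -0.292893); octagon support 2.121320 vs apothem 0.8 → ∉ W
#4 (3, 1, 3, 1): internal (3.000000, -1.585786); octagon support 3.242641 vs apothem 0.8 → ∉ W
#5 (0, -1, 0, 0): internal (0.707107, -0.707107); octagon support 1.000000 vs apothem 0.8 → ∉ W
#6 (0, 1, 1, 0): internal (-0.707107, -0.292893); octagon support 0.707107 vs apothem 0.8 → ∈ W
#7 (-1, -1, 0, 1): internal (0.414214, 0.000000); octagon support 0.414214 vs apothem 0.8 → ∈ W
#8 (0, -1, 1, 0): internal (0.707107, -1.707107); octagon support 1.707107 vs apothem 0.8 → ∉ W

6, 7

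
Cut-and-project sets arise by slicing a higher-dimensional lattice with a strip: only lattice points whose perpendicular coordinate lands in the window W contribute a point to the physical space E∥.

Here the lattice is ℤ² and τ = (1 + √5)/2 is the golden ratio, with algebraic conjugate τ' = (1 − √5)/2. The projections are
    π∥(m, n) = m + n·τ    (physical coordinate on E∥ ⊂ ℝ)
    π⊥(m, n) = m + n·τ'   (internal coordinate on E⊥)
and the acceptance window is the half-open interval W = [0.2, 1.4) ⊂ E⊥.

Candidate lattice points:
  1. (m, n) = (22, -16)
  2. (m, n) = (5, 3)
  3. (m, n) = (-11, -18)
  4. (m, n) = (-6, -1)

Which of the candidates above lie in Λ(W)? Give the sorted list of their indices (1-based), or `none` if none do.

Compute τ' = (1−√5)/2 = -0.618034, so π⊥(m,n) = m -0.618034·n.
candidate 1: (m,n)=(22,-16) → π∥ = 22-16·τ ≈ -3.888544, π⊥ = 22-16·τ' ≈ 31.888544 ∉ [0.2, 1.4) ⇒ out
candidate 2: (m,n)=(5,3) → π∥ = 5+3·τ ≈ 9.854102, π⊥ = 5+3·τ' ≈ 3.145898 ∉ [0.2, 1.4) ⇒ out
candidate 3: (m,n)=(-11,-18) → π∥ = -11-18·τ ≈ -40.124612, π⊥ = -11-18·τ' ≈ 0.124612 ∉ [0.2, 1.4) ⇒ out
candidate 4: (m,n)=(-6,-1) → π∥ = -6-1·τ ≈ -7.618034, π⊥ = -6-1·τ' ≈ -5.381966 ∉ [0.2, 1.4) ⇒ out

none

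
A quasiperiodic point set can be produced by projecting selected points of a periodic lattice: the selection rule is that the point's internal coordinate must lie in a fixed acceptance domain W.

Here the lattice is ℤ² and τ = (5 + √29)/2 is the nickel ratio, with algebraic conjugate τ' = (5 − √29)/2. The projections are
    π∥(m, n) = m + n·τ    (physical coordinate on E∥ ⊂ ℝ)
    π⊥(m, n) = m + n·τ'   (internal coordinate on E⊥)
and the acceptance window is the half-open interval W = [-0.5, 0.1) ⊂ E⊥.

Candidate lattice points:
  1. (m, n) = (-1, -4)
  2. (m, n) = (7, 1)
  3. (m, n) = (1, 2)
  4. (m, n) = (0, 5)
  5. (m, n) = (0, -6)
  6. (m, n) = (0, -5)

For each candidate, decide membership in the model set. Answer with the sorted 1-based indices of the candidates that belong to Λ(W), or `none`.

1

Compute τ' = (5−√29)/2 = -0.19258, so π⊥(m,n) = m -0.19258·n.
#1 (-1,-4): internal coord -1 + (-4)·τ' = -0.22967; -0.22967 ∈ [-0.5, 0.1) → IN Λ
#2 (7,1): internal coord 7 + (1)·τ' = +6.80742; +6.80742 ∉ [-0.5, 0.1) → out
#3 (1,2): internal coord 1 + (2)·τ' = +0.61484; +0.61484 ∉ [-0.5, 0.1) → out
#4 (0,5): internal coord 0 + (5)·τ' = -0.96291; -0.96291 ∉ [-0.5, 0.1) → out
#5 (0,-6): internal coord 0 + (-6)·τ' = +1.15549; +1.15549 ∉ [-0.5, 0.1) → out
#6 (0,-5): internal coord 0 + (-5)·τ' = +0.96291; +0.96291 ∉ [-0.5, 0.1) → out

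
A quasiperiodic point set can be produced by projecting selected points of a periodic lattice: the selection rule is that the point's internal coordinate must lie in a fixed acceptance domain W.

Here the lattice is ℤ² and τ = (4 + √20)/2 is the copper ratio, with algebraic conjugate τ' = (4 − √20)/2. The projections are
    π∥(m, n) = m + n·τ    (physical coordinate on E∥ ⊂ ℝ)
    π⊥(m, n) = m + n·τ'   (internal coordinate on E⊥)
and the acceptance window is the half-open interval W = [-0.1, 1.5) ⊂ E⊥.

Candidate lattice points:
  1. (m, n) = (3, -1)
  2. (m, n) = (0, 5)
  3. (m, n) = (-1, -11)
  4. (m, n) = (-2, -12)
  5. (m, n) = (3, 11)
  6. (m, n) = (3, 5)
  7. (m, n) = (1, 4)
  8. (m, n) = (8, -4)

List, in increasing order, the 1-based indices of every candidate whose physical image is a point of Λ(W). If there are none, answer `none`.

4, 5, 7

Numerically τ ≈ 4.23607 and τ' = −1/τ ≈ -0.23607.
[1] lift (3,-1): star map gives 3.23607; window check -0.1 ≤ 3.23607 < 1.5 is false → out
[2] lift (0,5): star map gives -1.18034; window check -0.1 ≤ -1.18034 < 1.5 is false → out
[3] lift (-1,-11): star map gives 1.59675; window check -0.1 ≤ 1.59675 < 1.5 is false → out
[4] lift (-2,-12): star map gives 0.83282; window check -0.1 ≤ 0.83282 < 1.5 is true → IN Λ
[5] lift (3,11): star map gives 0.40325; window check -0.1 ≤ 0.40325 < 1.5 is true → IN Λ
[6] lift (3,5): star map gives 1.81966; window check -0.1 ≤ 1.81966 < 1.5 is false → out
[7] lift (1,4): star map gives 0.05573; window check -0.1 ≤ 0.05573 < 1.5 is true → IN Λ
[8] lift (8,-4): star map gives 8.94427; window check -0.1 ≤ 8.94427 < 1.5 is false → out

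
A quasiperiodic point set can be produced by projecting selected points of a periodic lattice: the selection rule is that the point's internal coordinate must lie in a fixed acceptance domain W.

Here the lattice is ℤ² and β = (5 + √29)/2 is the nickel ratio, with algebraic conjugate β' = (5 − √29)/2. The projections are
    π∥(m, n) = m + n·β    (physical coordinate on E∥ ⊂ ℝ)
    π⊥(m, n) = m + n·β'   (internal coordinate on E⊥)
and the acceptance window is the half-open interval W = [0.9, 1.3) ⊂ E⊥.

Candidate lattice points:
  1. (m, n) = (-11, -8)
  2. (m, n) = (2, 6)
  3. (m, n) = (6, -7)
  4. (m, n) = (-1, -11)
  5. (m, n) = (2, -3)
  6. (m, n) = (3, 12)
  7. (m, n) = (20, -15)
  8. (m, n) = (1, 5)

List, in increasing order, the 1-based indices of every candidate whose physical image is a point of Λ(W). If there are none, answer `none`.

4

Compute β' = (5−√29)/2 = -0.192582, so π⊥(m,n) = m -0.192582·n.
[1] lift (-11,-8): star map gives -9.459341; window check 0.9 ≤ -9.459341 < 1.3 is false → out
[2] lift (2,6): star map gives 0.844506; window check 0.9 ≤ 0.844506 < 1.3 is false → out
[3] lift (6,-7): star map gives 7.348077; window check 0.9 ≤ 7.348077 < 1.3 is false → out
[4] lift (-1,-11): star map gives 1.118406; window check 0.9 ≤ 1.118406 < 1.3 is true → IN Λ
[5] lift (2,-3): star map gives 2.577747; window check 0.9 ≤ 2.577747 < 1.3 is false → out
[6] lift (3,12): star map gives 0.689011; window check 0.9 ≤ 0.689011 < 1.3 is false → out
[7] lift (20,-15): star map gives 22.888736; window check 0.9 ≤ 22.888736 < 1.3 is false → out
[8] lift (1,5): star map gives 0.037088; window check 0.9 ≤ 0.037088 < 1.3 is false → out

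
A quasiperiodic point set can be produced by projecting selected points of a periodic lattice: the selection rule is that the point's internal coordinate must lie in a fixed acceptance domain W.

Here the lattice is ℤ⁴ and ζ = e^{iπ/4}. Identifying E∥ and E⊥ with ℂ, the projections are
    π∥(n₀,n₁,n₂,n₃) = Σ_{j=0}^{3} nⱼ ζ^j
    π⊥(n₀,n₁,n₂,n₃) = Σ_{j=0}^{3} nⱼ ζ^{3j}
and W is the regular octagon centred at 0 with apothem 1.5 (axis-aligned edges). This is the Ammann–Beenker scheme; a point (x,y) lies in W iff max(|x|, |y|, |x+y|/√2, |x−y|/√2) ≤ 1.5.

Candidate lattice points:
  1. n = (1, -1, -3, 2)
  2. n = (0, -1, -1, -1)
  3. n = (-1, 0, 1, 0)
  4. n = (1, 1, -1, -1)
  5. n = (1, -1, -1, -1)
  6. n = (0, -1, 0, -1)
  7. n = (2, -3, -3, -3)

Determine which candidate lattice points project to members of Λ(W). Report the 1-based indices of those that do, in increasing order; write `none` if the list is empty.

Internal map: ζ^{3j} for j=0..3 gives (1,0), (−√2/2,√2/2), (0,−1), (√2/2,√2/2).
#1 (1, -1, -3, 2): internal (3.121320, 3.707107); octagon support 4.828427 vs apothem 1.5 → ∉ W
#2 (0, -1, -1, -1): internal (0.000000, -0.414214); octagon support 0.414214 vs apothem 1.5 → ∈ W
#3 (-1, 0, 1, 0): internal (-1.000000, -1.000000); octagon support 1.414214 vs apothem 1.5 → ∈ W
#4 (1, 1, -1, -1): internal (-0.414214, 1.000000); octagon support 1.000000 vs apothem 1.5 → ∈ W
#5 (1, -1, -1, -1): internal (1.000000, -0.414214); octagon support 1.000000 vs apothem 1.5 → ∈ W
#6 (0, -1, 0, -1): internal (0.000000, -1.414214); octagon support 1.414214 vs apothem 1.5 → ∈ W
#7 (2, -3, -3, -3): internal (2.000000, -1.242641); octagon support 2.292893 vs apothem 1.5 → ∉ W

2, 3, 4, 5, 6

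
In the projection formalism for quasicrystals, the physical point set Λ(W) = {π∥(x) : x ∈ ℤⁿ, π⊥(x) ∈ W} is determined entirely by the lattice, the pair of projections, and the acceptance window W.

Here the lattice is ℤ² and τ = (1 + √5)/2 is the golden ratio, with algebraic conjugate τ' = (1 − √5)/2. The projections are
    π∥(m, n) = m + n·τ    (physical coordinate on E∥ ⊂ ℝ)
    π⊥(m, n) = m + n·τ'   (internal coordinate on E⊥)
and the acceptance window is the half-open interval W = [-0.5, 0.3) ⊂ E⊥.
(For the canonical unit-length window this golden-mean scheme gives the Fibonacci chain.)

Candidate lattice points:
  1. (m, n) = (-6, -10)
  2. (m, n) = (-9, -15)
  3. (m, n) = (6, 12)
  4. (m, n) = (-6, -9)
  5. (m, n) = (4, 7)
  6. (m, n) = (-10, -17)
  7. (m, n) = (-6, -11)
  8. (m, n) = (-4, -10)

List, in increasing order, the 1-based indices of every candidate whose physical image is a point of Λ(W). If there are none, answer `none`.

τ' = (1−√5)/2 ≈ -0.61803.
#1 (-6,-10): internal coord -6 + (-10)·τ' = +0.18034; +0.18034 ∈ [-0.5, 0.3) → IN Λ
#2 (-9,-15): internal coord -9 + (-15)·τ' = +0.27051; +0.27051 ∈ [-0.5, 0.3) → IN Λ
#3 (6,12): internal coord 6 + (12)·τ' = -1.41641; -1.41641 ∉ [-0.5, 0.3) → out
#4 (-6,-9): internal coord -6 + (-9)·τ' = -0.43769; -0.43769 ∈ [-0.5, 0.3) → IN Λ
#5 (4,7): internal coord 4 + (7)·τ' = -0.32624; -0.32624 ∈ [-0.5, 0.3) → IN Λ
#6 (-10,-17): internal coord -10 + (-17)·τ' = +0.50658; +0.50658 ∉ [-0.5, 0.3) → out
#7 (-6,-11): internal coord -6 + (-11)·τ' = +0.79837; +0.79837 ∉ [-0.5, 0.3) → out
#8 (-4,-10): internal coord -4 + (-10)·τ' = +2.18034; +2.18034 ∉ [-0.5, 0.3) → out

1, 2, 4, 5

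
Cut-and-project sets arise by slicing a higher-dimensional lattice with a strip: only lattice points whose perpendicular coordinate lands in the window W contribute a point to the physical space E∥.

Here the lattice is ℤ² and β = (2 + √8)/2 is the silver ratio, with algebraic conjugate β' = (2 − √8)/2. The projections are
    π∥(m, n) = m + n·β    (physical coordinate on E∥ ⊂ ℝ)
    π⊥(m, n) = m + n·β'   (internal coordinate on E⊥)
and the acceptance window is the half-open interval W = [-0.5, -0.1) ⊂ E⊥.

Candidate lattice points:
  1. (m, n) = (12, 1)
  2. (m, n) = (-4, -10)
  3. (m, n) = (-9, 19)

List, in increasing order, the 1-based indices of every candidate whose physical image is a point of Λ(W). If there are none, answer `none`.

none

β' = (2−√8)/2 ≈ -0.41421.
#1 (12,1): internal coord 12 + (1)·β' = +11.58579; +11.58579 ∉ [-0.5, -0.1) → out
#2 (-4,-10): internal coord -4 + (-10)·β' = +0.14214; +0.14214 ∉ [-0.5, -0.1) → out
#3 (-9,19): internal coord -9 + (19)·β' = -16.87006; -16.87006 ∉ [-0.5, -0.1) → out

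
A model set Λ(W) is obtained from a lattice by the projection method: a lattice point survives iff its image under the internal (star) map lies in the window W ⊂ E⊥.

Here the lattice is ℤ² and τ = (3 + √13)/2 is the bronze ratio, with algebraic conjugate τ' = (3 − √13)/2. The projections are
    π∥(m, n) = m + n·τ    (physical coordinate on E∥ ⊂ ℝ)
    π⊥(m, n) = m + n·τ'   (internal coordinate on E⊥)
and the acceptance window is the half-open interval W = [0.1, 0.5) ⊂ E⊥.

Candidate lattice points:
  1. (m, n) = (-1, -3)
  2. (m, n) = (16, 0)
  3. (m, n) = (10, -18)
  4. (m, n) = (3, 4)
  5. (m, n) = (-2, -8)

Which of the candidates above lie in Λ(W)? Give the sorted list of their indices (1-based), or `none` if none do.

5

τ' = (3−√13)/2 ≈ -0.302776.
candidate 1: (m,n)=(-1,-3) → π∥ = -1-3·τ ≈ -10.908327, π⊥ = -1-3·τ' ≈ -0.091673 ∉ [0.1, 0.5) ⇒ out
candidate 2: (m,n)=(16,0) → π∥ = 16+0·τ ≈ 16.000000, π⊥ = 16+0·τ' ≈ 16.000000 ∉ [0.1, 0.5) ⇒ out
candidate 3: (m,n)=(10,-18) → π∥ = 10-18·τ ≈ -49.449961, π⊥ = 10-18·τ' ≈ 15.449961 ∉ [0.1, 0.5) ⇒ out
candidate 4: (m,n)=(3,4) → π∥ = 3+4·τ ≈ 16.211103, π⊥ = 3+4·τ' ≈ 1.788897 ∉ [0.1, 0.5) ⇒ out
candidate 5: (m,n)=(-2,-8) → π∥ = -2-8·τ ≈ -28.422205, π⊥ = -2-8·τ' ≈ 0.422205 ∈ [0.1, 0.5) ⇒ IN Λ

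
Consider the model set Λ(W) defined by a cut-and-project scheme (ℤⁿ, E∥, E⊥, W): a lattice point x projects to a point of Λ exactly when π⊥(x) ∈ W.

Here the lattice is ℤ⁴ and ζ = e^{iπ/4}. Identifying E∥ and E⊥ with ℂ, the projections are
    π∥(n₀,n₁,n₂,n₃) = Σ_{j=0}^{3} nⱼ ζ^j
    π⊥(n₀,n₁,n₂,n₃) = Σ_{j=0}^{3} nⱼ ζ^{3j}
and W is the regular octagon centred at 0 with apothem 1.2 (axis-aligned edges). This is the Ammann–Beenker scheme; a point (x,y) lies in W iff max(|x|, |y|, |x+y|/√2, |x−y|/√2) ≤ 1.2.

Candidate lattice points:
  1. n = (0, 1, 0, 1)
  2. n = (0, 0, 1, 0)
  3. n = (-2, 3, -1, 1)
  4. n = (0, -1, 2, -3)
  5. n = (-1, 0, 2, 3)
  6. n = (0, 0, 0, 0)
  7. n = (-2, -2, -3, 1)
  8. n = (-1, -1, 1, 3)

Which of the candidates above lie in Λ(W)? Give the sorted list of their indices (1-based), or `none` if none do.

2, 5, 6

With ζ = e^{iπ/4} the internal vectors are ζ^0,ζ^3,ζ^6,ζ^9.
candidate 1: n = (0, 1, 0, 1) → π⊥ ≈ (+0.000000, +1.414214); max(|x|,|y|,|x±y|/√2) = 1.414214 > 1.2 ⇒ ∉ W
candidate 2: n = (0, 0, 1, 0) → π⊥ ≈ (+0.000000, -1.000000); max(|x|,|y|,|x±y|/√2) = 1.000000 ≤ 1.2 ⇒ ∈ W
candidate 3: n = (-2, 3, -1, 1) → π⊥ ≈ (-3.414214, +3.828427); max(|x|,|y|,|x±y|/√2) = 5.121320 > 1.2 ⇒ ∉ W
candidate 4: n = (0, -1, 2, -3) → π⊥ ≈ (-1.414214, -4.828427); max(|x|,|y|,|x±y|/√2) = 4.828427 > 1.2 ⇒ ∉ W
candidate 5: n = (-1, 0, 2, 3) → π⊥ ≈ (+1.121320, +0.121320); max(|x|,|y|,|x±y|/√2) = 1.121320 ≤ 1.2 ⇒ ∈ W
candidate 6: n = (0, 0, 0, 0) → π⊥ ≈ (+0.000000, +0.000000); max(|x|,|y|,|x±y|/√2) = 0.000000 ≤ 1.2 ⇒ ∈ W
candidate 7: n = (-2, -2, -3, 1) → π⊥ ≈ (+0.121320, +2.292893); max(|x|,|y|,|x±y|/√2) = 2.292893 > 1.2 ⇒ ∉ W
candidate 8: n = (-1, -1, 1, 3) → π⊥ ≈ (+1.828427, +0.414214); max(|x|,|y|,|x±y|/√2) = 1.828427 > 1.2 ⇒ ∉ W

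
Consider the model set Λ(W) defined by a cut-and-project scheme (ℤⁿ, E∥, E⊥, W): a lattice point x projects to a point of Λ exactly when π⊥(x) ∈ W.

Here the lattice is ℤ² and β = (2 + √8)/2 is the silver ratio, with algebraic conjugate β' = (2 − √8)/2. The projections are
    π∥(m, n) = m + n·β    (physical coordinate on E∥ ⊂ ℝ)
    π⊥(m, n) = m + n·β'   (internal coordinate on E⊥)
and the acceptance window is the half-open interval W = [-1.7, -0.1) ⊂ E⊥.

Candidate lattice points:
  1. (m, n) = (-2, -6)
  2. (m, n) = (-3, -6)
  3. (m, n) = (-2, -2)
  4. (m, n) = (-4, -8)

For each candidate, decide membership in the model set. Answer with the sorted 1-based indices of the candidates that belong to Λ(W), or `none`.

2, 3, 4

β' = (2−√8)/2 ≈ -0.414214.
[1] lift (-2,-6): star map gives 0.485281; window check -1.7 ≤ 0.485281 < -0.1 is false → out
[2] lift (-3,-6): star map gives -0.514719; window check -1.7 ≤ -0.514719 < -0.1 is true → IN Λ
[3] lift (-2,-2): star map gives -1.171573; window check -1.7 ≤ -1.171573 < -0.1 is true → IN Λ
[4] lift (-4,-8): star map gives -0.686292; window check -1.7 ≤ -0.686292 < -0.1 is true → IN Λ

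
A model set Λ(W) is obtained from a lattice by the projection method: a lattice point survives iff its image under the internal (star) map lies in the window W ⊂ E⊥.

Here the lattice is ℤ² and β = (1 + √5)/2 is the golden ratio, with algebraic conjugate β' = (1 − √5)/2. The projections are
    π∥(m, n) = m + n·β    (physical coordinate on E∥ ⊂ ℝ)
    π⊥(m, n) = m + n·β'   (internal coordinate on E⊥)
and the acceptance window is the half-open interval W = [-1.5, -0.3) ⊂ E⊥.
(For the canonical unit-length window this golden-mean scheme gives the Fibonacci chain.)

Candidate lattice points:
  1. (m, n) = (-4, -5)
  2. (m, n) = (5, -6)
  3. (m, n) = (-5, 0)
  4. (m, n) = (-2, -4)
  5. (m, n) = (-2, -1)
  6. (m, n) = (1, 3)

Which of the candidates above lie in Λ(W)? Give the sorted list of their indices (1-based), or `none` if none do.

1, 5, 6

Compute β' = (1−√5)/2 = -0.618034, so π⊥(m,n) = m -0.618034·n.
#1 (-4,-5): internal coord -4 + (-5)·β' = -0.909830; -0.909830 ∈ [-1.5, -0.3) → IN Λ
#2 (5,-6): internal coord 5 + (-6)·β' = +8.708204; +8.708204 ∉ [-1.5, -0.3) → out
#3 (-5,0): internal coord -5 + (0)·β' = -5.000000; -5.000000 ∉ [-1.5, -0.3) → out
#4 (-2,-4): internal coord -2 + (-4)·β' = +0.472136; +0.472136 ∉ [-1.5, -0.3) → out
#5 (-2,-1): internal coord -2 + (-1)·β' = -1.381966; -1.381966 ∈ [-1.5, -0.3) → IN Λ
#6 (1,3): internal coord 1 + (3)·β' = -0.854102; -0.854102 ∈ [-1.5, -0.3) → IN Λ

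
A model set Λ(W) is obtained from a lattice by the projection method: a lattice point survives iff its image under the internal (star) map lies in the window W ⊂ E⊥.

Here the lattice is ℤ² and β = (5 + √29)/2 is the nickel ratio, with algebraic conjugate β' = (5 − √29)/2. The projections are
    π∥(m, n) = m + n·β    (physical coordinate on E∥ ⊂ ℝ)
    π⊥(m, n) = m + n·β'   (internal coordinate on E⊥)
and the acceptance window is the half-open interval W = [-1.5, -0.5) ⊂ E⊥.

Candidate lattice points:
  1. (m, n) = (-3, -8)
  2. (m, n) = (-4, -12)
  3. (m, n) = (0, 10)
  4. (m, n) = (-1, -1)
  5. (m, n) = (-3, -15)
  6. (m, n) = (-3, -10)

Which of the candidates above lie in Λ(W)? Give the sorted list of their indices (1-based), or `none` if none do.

β' = (5−√29)/2 ≈ -0.19258.
candidate 1: (m,n)=(-3,-8) → π∥ = -3-8·β ≈ -44.54066, π⊥ = -3-8·β' ≈ -1.45934 ∈ [-1.5, -0.5) ⇒ IN Λ
candidate 2: (m,n)=(-4,-12) → π∥ = -4-12·β ≈ -66.31099, π⊥ = -4-12·β' ≈ -1.68901 ∉ [-1.5, -0.5) ⇒ out
candidate 3: (m,n)=(0,10) → π∥ = 0+10·β ≈ 51.92582, π⊥ = 0+10·β' ≈ -1.92582 ∉ [-1.5, -0.5) ⇒ out
candidate 4: (m,n)=(-1,-1) → π∥ = -1-1·β ≈ -6.19258, π⊥ = -1-1·β' ≈ -0.80742 ∈ [-1.5, -0.5) ⇒ IN Λ
candidate 5: (m,n)=(-3,-15) → π∥ = -3-15·β ≈ -80.88874, π⊥ = -3-15·β' ≈ -0.11126 ∉ [-1.5, -0.5) ⇒ out
candidate 6: (m,n)=(-3,-10) → π∥ = -3-10·β ≈ -54.92582, π⊥ = -3-10·β' ≈ -1.07418 ∈ [-1.5, -0.5) ⇒ IN Λ

1, 4, 6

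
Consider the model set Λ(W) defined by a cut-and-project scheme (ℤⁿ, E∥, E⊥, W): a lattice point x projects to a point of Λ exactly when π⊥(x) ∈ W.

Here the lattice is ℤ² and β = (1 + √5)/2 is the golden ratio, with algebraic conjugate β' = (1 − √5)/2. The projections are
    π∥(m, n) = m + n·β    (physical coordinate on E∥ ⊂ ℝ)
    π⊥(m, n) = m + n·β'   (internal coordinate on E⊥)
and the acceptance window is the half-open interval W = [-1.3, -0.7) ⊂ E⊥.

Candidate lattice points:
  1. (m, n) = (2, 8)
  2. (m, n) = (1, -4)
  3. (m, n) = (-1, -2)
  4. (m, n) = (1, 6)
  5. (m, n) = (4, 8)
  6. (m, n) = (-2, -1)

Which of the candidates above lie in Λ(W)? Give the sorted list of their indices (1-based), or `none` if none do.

5

Numerically β ≈ 1.6180 and β' = −1/β ≈ -0.6180.
[1] lift (2,8): star map gives -2.9443; window check -1.3 ≤ -2.9443 < -0.7 is false → out
[2] lift (1,-4): star map gives 3.4721; window check -1.3 ≤ 3.4721 < -0.7 is false → out
[3] lift (-1,-2): star map gives 0.2361; window check -1.3 ≤ 0.2361 < -0.7 is false → out
[4] lift (1,6): star map gives -2.7082; window check -1.3 ≤ -2.7082 < -0.7 is false → out
[5] lift (4,8): star map gives -0.9443; window check -1.3 ≤ -0.9443 < -0.7 is true → IN Λ
[6] lift (-2,-1): star map gives -1.3820; window check -1.3 ≤ -1.3820 < -0.7 is false → out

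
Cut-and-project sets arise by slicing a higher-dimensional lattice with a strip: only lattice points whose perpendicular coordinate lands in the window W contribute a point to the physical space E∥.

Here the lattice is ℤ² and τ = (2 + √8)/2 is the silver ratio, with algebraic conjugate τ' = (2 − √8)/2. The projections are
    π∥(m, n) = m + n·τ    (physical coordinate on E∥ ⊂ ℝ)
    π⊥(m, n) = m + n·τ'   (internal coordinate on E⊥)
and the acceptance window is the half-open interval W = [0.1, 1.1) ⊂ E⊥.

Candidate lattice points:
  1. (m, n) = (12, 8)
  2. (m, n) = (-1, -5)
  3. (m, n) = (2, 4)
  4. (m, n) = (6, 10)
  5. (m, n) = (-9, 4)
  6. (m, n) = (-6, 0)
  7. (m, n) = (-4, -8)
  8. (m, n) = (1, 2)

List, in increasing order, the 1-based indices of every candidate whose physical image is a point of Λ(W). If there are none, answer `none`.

2, 3, 8

τ' = (2−√8)/2 ≈ -0.4142.
[1] lift (12,8): star map gives 8.6863; window check 0.1 ≤ 8.6863 < 1.1 is false → out
[2] lift (-1,-5): star map gives 1.0711; window check 0.1 ≤ 1.0711 < 1.1 is true → IN Λ
[3] lift (2,4): star map gives 0.3431; window check 0.1 ≤ 0.3431 < 1.1 is true → IN Λ
[4] lift (6,10): star map gives 1.8579; window check 0.1 ≤ 1.8579 < 1.1 is false → out
[5] lift (-9,4): star map gives -10.6569; window check 0.1 ≤ -10.6569 < 1.1 is false → out
[6] lift (-6,0): star map gives -6.0000; window check 0.1 ≤ -6.0000 < 1.1 is false → out
[7] lift (-4,-8): star map gives -0.6863; window check 0.1 ≤ -0.6863 < 1.1 is false → out
[8] lift (1,2): star map gives 0.1716; window check 0.1 ≤ 0.1716 < 1.1 is true → IN Λ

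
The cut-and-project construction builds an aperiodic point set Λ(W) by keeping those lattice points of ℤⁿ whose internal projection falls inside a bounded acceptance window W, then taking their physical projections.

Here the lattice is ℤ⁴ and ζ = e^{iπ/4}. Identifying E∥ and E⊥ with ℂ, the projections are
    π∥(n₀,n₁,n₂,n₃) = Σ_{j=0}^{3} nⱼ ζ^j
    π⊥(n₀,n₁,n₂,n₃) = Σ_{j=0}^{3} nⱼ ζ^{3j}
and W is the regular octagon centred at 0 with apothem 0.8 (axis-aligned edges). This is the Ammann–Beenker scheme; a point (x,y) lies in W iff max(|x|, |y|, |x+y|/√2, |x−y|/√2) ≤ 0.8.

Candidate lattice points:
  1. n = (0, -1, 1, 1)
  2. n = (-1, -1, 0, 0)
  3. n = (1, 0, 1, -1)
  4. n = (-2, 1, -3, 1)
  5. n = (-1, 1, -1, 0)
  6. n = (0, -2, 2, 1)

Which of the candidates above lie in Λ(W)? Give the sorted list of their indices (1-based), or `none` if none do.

2

With ζ = e^{iπ/4} the internal vectors are ζ^0,ζ^3,ζ^6,ζ^9.
#1 (0, -1, 1, 1): internal (1.41421, -1.00000); octagon support 1.70711 vs apothem 0.8 → ∉ W
#2 (-1, -1, 0, 0): internal (-0.29289, -0.70711); octagon support 0.70711 vs apothem 0.8 → ∈ W
#3 (1, 0, 1, -1): internal (0.29289, -1.70711); octagon support 1.70711 vs apothem 0.8 → ∉ W
#4 (-2, 1, -3, 1): internal (-2.00000, 4.41421); octagon support 4.53553 vs apothem 0.8 → ∉ W
#5 (-1, 1, -1, 0): internal (-1.70711, 1.70711); octagon support 2.41421 vs apothem 0.8 → ∉ W
#6 (0, -2, 2, 1): internal (2.12132, -2.70711); octagon support 3.41421 vs apothem 0.8 → ∉ W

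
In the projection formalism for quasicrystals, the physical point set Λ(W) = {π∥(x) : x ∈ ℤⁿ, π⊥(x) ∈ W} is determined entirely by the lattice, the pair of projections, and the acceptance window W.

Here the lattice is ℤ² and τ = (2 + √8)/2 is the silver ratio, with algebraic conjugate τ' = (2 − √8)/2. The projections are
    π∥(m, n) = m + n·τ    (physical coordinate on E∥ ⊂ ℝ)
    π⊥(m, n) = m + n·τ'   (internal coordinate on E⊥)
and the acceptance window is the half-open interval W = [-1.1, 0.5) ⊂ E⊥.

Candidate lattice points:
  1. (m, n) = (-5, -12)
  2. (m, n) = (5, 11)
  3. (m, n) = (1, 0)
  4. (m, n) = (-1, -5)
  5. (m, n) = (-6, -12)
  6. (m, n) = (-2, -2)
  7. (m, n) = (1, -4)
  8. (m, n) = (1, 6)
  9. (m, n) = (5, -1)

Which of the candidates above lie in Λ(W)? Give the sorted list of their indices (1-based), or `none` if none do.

Numerically τ ≈ 2.414214 and τ' = −1/τ ≈ -0.414214.
#1 (-5,-12): internal coord -5 + (-12)·τ' = -0.029437; -0.029437 ∈ [-1.1, 0.5) → IN Λ
#2 (5,11): internal coord 5 + (11)·τ' = +0.443651; +0.443651 ∈ [-1.1, 0.5) → IN Λ
#3 (1,0): internal coord 1 + (0)·τ' = +1.000000; +1.000000 ∉ [-1.1, 0.5) → out
#4 (-1,-5): internal coord -1 + (-5)·τ' = +1.071068; +1.071068 ∉ [-1.1, 0.5) → out
#5 (-6,-12): internal coord -6 + (-12)·τ' = -1.029437; -1.029437 ∈ [-1.1, 0.5) → IN Λ
#6 (-2,-2): internal coord -2 + (-2)·τ' = -1.171573; -1.171573 ∉ [-1.1, 0.5) → out
#7 (1,-4): internal coord 1 + (-4)·τ' = +2.656854; +2.656854 ∉ [-1.1, 0.5) → out
#8 (1,6): internal coord 1 + (6)·τ' = -1.485281; -1.485281 ∉ [-1.1, 0.5) → out
#9 (5,-1): internal coord 5 + (-1)·τ' = +5.414214; +5.414214 ∉ [-1.1, 0.5) → out

1, 2, 5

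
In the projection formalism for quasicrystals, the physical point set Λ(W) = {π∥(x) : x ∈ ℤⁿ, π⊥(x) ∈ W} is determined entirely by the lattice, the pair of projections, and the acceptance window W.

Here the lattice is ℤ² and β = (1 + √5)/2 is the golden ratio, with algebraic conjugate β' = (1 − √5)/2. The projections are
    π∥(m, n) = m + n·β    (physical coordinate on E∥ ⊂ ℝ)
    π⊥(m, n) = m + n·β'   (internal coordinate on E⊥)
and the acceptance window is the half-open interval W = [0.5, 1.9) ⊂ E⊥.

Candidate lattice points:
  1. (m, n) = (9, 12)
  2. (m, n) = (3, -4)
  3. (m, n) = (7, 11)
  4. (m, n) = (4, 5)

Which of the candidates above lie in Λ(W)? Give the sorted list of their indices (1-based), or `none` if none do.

1, 4

β' = (1−√5)/2 ≈ -0.61803.
[1] lift (9,12): star map gives 1.58359; window check 0.5 ≤ 1.58359 < 1.9 is true → IN Λ
[2] lift (3,-4): star map gives 5.47214; window check 0.5 ≤ 5.47214 < 1.9 is false → out
[3] lift (7,11): star map gives 0.20163; window check 0.5 ≤ 0.20163 < 1.9 is false → out
[4] lift (4,5): star map gives 0.90983; window check 0.5 ≤ 0.90983 < 1.9 is true → IN Λ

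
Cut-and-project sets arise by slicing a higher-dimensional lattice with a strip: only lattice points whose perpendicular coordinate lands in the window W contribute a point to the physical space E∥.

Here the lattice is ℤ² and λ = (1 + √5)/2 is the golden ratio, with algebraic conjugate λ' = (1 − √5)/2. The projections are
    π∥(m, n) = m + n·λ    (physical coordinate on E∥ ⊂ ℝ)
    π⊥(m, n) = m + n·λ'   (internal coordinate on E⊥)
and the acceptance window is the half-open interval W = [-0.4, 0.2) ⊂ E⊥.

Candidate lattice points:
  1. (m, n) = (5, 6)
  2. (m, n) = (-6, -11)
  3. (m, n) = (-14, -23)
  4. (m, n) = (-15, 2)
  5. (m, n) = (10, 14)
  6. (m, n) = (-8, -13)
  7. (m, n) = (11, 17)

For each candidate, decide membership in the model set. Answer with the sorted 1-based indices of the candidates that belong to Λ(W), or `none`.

Numerically λ ≈ 1.61803 and λ' = −1/λ ≈ -0.61803.
candidate 1: (m,n)=(5,6) → π∥ = 5+6·λ ≈ 14.70820, π⊥ = 5+6·λ' ≈ 1.29180 ∉ [-0.4, 0.2) ⇒ out
candidate 2: (m,n)=(-6,-11) → π∥ = -6-11·λ ≈ -23.79837, π⊥ = -6-11·λ' ≈ 0.79837 ∉ [-0.4, 0.2) ⇒ out
candidate 3: (m,n)=(-14,-23) → π∥ = -14-23·λ ≈ -51.21478, π⊥ = -14-23·λ' ≈ 0.21478 ∉ [-0.4, 0.2) ⇒ out
candidate 4: (m,n)=(-15,2) → π∥ = -15+2·λ ≈ -11.76393, π⊥ = -15+2·λ' ≈ -16.23607 ∉ [-0.4, 0.2) ⇒ out
candidate 5: (m,n)=(10,14) → π∥ = 10+14·λ ≈ 32.65248, π⊥ = 10+14·λ' ≈ 1.34752 ∉ [-0.4, 0.2) ⇒ out
candidate 6: (m,n)=(-8,-13) → π∥ = -8-13·λ ≈ -29.03444, π⊥ = -8-13·λ' ≈ 0.03444 ∈ [-0.4, 0.2) ⇒ IN Λ
candidate 7: (m,n)=(11,17) → π∥ = 11+17·λ ≈ 38.50658, π⊥ = 11+17·λ' ≈ 0.49342 ∉ [-0.4, 0.2) ⇒ out

6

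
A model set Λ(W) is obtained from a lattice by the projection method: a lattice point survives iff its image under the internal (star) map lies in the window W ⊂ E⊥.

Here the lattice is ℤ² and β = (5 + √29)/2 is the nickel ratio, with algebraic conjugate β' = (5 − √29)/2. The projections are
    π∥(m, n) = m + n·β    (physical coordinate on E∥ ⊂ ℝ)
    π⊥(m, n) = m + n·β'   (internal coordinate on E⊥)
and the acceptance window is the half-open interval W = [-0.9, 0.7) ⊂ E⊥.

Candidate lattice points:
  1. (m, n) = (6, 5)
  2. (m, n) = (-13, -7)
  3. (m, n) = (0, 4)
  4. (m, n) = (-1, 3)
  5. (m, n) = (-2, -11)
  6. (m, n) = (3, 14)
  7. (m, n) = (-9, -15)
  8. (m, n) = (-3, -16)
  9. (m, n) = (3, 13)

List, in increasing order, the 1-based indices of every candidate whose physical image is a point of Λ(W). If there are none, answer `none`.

β' = (5−√29)/2 ≈ -0.19258.
#1 (6,5): internal coord 6 + (5)·β' = +5.03709; +5.03709 ∉ [-0.9, 0.7) → out
#2 (-13,-7): internal coord -13 + (-7)·β' = -11.65192; -11.65192 ∉ [-0.9, 0.7) → out
#3 (0,4): internal coord 0 + (4)·β' = -0.77033; -0.77033 ∈ [-0.9, 0.7) → IN Λ
#4 (-1,3): internal coord -1 + (3)·β' = -1.57775; -1.57775 ∉ [-0.9, 0.7) → out
#5 (-2,-11): internal coord -2 + (-11)·β' = +0.11841; +0.11841 ∈ [-0.9, 0.7) → IN Λ
#6 (3,14): internal coord 3 + (14)·β' = +0.30385; +0.30385 ∈ [-0.9, 0.7) → IN Λ
#7 (-9,-15): internal coord -9 + (-15)·β' = -6.11126; -6.11126 ∉ [-0.9, 0.7) → out
#8 (-3,-16): internal coord -3 + (-16)·β' = +0.08132; +0.08132 ∈ [-0.9, 0.7) → IN Λ
#9 (3,13): internal coord 3 + (13)·β' = +0.49643; +0.49643 ∈ [-0.9, 0.7) → IN Λ

3, 5, 6, 8, 9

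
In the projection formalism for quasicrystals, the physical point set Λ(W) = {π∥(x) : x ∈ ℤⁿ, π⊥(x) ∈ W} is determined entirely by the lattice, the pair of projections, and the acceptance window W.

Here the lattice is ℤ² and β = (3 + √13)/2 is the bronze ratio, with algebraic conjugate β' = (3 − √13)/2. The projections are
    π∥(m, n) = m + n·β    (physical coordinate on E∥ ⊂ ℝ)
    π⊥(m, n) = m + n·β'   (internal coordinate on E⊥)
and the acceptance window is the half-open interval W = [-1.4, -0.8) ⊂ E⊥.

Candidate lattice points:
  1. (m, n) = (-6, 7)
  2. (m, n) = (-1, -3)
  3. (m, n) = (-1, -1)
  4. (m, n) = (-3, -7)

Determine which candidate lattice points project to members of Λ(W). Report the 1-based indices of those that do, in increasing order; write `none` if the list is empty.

Compute β' = (3−√13)/2 = -0.302776, so π⊥(m,n) = m -0.302776·n.
[1] lift (-6,7): star map gives -8.119429; window check -1.4 ≤ -8.119429 < -0.8 is false → out
[2] lift (-1,-3): star map gives -0.091673; window check -1.4 ≤ -0.091673 < -0.8 is false → out
[3] lift (-1,-1): star map gives -0.697224; window check -1.4 ≤ -0.697224 < -0.8 is false → out
[4] lift (-3,-7): star map gives -0.880571; window check -1.4 ≤ -0.880571 < -0.8 is true → IN Λ

4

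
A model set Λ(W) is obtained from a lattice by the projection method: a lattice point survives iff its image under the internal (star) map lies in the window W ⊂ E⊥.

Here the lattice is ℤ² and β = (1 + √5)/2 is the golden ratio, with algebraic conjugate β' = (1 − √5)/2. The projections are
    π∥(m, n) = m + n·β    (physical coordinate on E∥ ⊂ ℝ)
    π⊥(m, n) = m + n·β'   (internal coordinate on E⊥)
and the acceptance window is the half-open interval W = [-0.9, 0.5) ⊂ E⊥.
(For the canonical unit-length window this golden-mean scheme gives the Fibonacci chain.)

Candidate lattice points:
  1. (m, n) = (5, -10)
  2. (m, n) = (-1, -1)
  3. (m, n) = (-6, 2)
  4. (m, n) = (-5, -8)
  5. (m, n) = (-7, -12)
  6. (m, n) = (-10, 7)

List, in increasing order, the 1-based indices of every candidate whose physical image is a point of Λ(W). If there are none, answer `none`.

Compute β' = (1−√5)/2 = -0.618034, so π⊥(m,n) = m -0.618034·n.
#1 (5,-10): internal coord 5 + (-10)·β' = +11.180340; +11.180340 ∉ [-0.9, 0.5) → out
#2 (-1,-1): internal coord -1 + (-1)·β' = -0.381966; -0.381966 ∈ [-0.9, 0.5) → IN Λ
#3 (-6,2): internal coord -6 + (2)·β' = -7.236068; -7.236068 ∉ [-0.9, 0.5) → out
#4 (-5,-8): internal coord -5 + (-8)·β' = -0.055728; -0.055728 ∈ [-0.9, 0.5) → IN Λ
#5 (-7,-12): internal coord -7 + (-12)·β' = +0.416408; +0.416408 ∈ [-0.9, 0.5) → IN Λ
#6 (-10,7): internal coord -10 + (7)·β' = -14.326238; -14.326238 ∉ [-0.9, 0.5) → out

2, 4, 5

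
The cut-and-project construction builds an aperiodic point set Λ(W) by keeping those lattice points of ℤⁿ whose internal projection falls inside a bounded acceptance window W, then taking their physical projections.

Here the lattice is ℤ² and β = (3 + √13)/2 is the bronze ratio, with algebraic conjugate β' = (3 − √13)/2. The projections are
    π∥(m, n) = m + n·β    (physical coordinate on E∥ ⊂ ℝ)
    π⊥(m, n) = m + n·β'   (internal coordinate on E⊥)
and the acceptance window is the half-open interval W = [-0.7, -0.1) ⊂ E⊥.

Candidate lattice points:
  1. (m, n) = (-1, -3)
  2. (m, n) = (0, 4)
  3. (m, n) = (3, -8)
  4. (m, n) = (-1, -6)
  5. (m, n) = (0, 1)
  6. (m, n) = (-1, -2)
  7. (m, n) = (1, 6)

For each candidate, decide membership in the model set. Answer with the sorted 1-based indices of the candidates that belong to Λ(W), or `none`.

5, 6

Numerically β ≈ 3.3028 and β' = −1/β ≈ -0.3028.
[1] lift (-1,-3): star map gives -0.0917; window check -0.7 ≤ -0.0917 < -0.1 is false → out
[2] lift (0,4): star map gives -1.2111; window check -0.7 ≤ -1.2111 < -0.1 is false → out
[3] lift (3,-8): star map gives 5.4222; window check -0.7 ≤ 5.4222 < -0.1 is false → out
[4] lift (-1,-6): star map gives 0.8167; window check -0.7 ≤ 0.8167 < -0.1 is false → out
[5] lift (0,1): star map gives -0.3028; window check -0.7 ≤ -0.3028 < -0.1 is true → IN Λ
[6] lift (-1,-2): star map gives -0.3944; window check -0.7 ≤ -0.3944 < -0.1 is true → IN Λ
[7] lift (1,6): star map gives -0.8167; window check -0.7 ≤ -0.8167 < -0.1 is false → out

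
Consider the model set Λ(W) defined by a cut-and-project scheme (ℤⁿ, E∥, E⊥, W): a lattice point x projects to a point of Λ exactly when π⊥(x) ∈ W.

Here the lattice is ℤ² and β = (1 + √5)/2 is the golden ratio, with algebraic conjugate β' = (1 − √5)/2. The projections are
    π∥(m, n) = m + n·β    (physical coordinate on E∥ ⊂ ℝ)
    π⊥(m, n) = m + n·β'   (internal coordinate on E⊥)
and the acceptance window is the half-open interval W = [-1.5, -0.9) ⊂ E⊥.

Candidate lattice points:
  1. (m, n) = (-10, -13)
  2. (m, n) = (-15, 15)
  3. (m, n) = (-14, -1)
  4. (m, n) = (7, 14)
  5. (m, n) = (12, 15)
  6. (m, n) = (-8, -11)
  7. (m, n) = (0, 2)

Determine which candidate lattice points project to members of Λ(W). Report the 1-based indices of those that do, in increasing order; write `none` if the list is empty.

β' = (1−√5)/2 ≈ -0.618034.
#1 (-10,-13): internal coord -10 + (-13)·β' = -1.965558; -1.965558 ∉ [-1.5, -0.9) → out
#2 (-15,15): internal coord -15 + (15)·β' = -24.270510; -24.270510 ∉ [-1.5, -0.9) → out
#3 (-14,-1): internal coord -14 + (-1)·β' = -13.381966; -13.381966 ∉ [-1.5, -0.9) → out
#4 (7,14): internal coord 7 + (14)·β' = -1.652476; -1.652476 ∉ [-1.5, -0.9) → out
#5 (12,15): internal coord 12 + (15)·β' = +2.729490; +2.729490 ∉ [-1.5, -0.9) → out
#6 (-8,-11): internal coord -8 + (-11)·β' = -1.201626; -1.201626 ∈ [-1.5, -0.9) → IN Λ
#7 (0,2): internal coord 0 + (2)·β' = -1.236068; -1.236068 ∈ [-1.5, -0.9) → IN Λ

6, 7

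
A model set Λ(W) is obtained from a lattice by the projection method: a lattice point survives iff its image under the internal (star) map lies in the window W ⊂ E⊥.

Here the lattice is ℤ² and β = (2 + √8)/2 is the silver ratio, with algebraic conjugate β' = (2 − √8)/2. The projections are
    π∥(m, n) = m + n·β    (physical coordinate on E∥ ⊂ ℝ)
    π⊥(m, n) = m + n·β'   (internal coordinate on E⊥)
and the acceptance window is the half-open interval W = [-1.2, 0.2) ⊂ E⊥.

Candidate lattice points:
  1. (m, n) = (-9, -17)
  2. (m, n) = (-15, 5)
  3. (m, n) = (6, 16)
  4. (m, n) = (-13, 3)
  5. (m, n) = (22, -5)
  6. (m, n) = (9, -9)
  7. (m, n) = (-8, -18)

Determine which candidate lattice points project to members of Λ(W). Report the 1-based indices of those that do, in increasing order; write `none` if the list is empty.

3, 7

Numerically β ≈ 2.4142 and β' = −1/β ≈ -0.4142.
candidate 1: (m,n)=(-9,-17) → π∥ = -9-17·β ≈ -50.0416, π⊥ = -9-17·β' ≈ -1.9584 ∉ [-1.2, 0.2) ⇒ out
candidate 2: (m,n)=(-15,5) → π∥ = -15+5·β ≈ -2.9289, π⊥ = -15+5·β' ≈ -17.0711 ∉ [-1.2, 0.2) ⇒ out
candidate 3: (m,n)=(6,16) → π∥ = 6+16·β ≈ 44.6274, π⊥ = 6+16·β' ≈ -0.6274 ∈ [-1.2, 0.2) ⇒ IN Λ
candidate 4: (m,n)=(-13,3) → π∥ = -13+3·β ≈ -5.7574, π⊥ = -13+3·β' ≈ -14.2426 ∉ [-1.2, 0.2) ⇒ out
candidate 5: (m,n)=(22,-5) → π∥ = 22-5·β ≈ 9.9289, π⊥ = 22-5·β' ≈ 24.0711 ∉ [-1.2, 0.2) ⇒ out
candidate 6: (m,n)=(9,-9) → π∥ = 9-9·β ≈ -12.7279, π⊥ = 9-9·β' ≈ 12.7279 ∉ [-1.2, 0.2) ⇒ out
candidate 7: (m,n)=(-8,-18) → π∥ = -8-18·β ≈ -51.4558, π⊥ = -8-18·β' ≈ -0.5442 ∈ [-1.2, 0.2) ⇒ IN Λ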